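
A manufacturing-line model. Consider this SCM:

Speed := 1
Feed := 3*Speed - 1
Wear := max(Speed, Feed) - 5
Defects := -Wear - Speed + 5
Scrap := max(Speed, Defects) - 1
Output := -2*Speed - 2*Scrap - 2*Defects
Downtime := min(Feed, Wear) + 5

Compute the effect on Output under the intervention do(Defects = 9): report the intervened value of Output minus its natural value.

Under do(Defects=9), the mechanism Defects := -Wear - Speed + 5 is discarded; Defects is fixed at 9.
Scrap = max(Speed, Defects) - 1  [with Speed=1, Defects=9]  = 8
Output = -2*Speed - 2*Scrap - 2*Defects  [with Speed=1, Scrap=8, Defects=9]  = -36
Without intervention: Feed = 3*Speed - 1  [with Speed=1]  = 2; Wear = max(Speed, Feed) - 5  [with Speed=1, Feed=2]  = -3; Defects = -Wear - Speed + 5  [with Wear=-3, Speed=1]  = 7; Scrap = max(Speed, Defects) - 1  [with Speed=1, Defects=7]  = 6; Output = -2*Speed - 2*Scrap - 2*Defects  [with Speed=1, Scrap=6, Defects=7]  = -28.
Change = -36 − (-28) = -8.

-8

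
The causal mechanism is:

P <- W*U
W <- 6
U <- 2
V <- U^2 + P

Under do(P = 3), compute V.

7

The intervention breaks the incoming arrows to P: P <- W*U no longer applies, and P = 3.
V = U^2 + P  [with U=2, P=3]  = 7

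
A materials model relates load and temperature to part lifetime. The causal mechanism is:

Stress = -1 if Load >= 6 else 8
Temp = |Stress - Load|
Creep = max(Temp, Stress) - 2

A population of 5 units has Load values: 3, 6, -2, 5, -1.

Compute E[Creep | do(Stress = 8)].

6.6

do(Stress=8) breaks Stress's dependence on Load. With Stress=8 fixed, Creep across the units is 6, 6, 8, 6, 7, mean 6.6.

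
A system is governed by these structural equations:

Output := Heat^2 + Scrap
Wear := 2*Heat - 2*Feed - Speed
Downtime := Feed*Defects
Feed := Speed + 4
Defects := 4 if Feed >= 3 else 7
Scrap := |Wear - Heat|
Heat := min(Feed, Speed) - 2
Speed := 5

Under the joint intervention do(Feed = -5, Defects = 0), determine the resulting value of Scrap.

Setting Feed = -5, Defects = 0 by intervention discards those variables' equations.
Heat = min(Feed, Speed) - 2  [with Feed=-5, Speed=5]  = -7
Wear = 2*Heat - 2*Feed - Speed  [with Heat=-7, Feed=-5, Speed=5]  = -9
Scrap = |Wear - Heat|  [with Wear=-9, Heat=-7]  = 2

2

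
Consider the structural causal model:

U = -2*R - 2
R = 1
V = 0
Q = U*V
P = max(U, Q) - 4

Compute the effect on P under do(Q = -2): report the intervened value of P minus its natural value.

-2

Intervening sets Q = -2 and removes its equation (Q = U*V).
U = -2*R - 2  [with R=1]  = -4
P = max(U, Q) - 4  [with U=-4, Q=-2]  = -6
Without intervention: U = -2*R - 2  [with R=1]  = -4; Q = U*V  [with U=-4, V=0]  = 0; P = max(U, Q) - 4  [with U=-4, Q=0]  = -4.
Change = -6 − (-4) = -2.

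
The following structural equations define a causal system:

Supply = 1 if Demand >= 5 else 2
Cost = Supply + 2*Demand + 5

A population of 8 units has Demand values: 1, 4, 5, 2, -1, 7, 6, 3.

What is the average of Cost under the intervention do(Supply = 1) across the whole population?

12.75

do(Supply=1) breaks Supply's dependence on Demand. With Supply=1 fixed, Cost across the units is 8, 14, 16, 10, 4, 20, 18, 12, mean 12.75.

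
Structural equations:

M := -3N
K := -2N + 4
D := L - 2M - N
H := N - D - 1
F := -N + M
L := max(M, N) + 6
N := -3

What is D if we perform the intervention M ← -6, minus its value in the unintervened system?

18

do(M=-6) replaces the equation M := -3N with the constant M = -6.
L = max(M, N) + 6  [with M=-6, N=-3]  = 3
D = L - 2M - N  [with L=3, M=-6, N=-3]  = 18
Without intervention: M = -3N  [with N=-3]  = 9; L = max(M, N) + 6  [with M=9, N=-3]  = 15; D = L - 2M - N  [with L=15, M=9, N=-3]  = 0.
Change = 18 − 0 = 18.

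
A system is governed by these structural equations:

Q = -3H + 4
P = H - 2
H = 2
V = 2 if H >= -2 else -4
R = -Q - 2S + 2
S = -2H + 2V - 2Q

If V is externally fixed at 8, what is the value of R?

Under do(V=8), the mechanism V = 2 if H >= -2 else -4 is discarded; V is fixed at 8.
Q = -3H + 4  [with H=2]  = -2
S = -2H + 2V - 2Q  [with H=2, V=8, Q=-2]  = 16
R = -Q - 2S + 2  [with Q=-2, S=16]  = -28

-28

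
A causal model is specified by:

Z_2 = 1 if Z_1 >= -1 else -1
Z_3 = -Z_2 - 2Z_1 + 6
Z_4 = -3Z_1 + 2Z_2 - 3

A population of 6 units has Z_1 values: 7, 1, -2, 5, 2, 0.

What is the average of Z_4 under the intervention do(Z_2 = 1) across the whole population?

-7.5

The intervention sets Z_2=1 in all 6 units regardless of Z_1. Recomputing Z_4 per unit gives -22, -4, 5, -16, -7, -1; average -7.5.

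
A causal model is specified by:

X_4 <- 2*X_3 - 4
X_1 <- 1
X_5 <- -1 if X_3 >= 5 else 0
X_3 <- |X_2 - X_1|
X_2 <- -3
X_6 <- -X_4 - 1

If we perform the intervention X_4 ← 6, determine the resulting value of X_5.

Intervening sets X_4 = 6 and removes its equation (X_4 <- 2*X_3 - 4).
No directed path runs from X_4 to X_5, so X_5 keeps its natural value.
X_3 = |X_2 - X_1|  [with X_2=-3, X_1=1]  = 4
X_5 = -1 if X_3 >= 5 else 0  [with X_3=4]  = 0

0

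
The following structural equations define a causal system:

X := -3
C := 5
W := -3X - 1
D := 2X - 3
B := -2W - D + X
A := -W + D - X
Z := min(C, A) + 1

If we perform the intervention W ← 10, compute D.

The intervention breaks the incoming arrows to W: W := -3X - 1 no longer applies, and W = 10.
D is not downstream of the intervention, so its value is determined by the original equations.
D = 2X - 3  [with X=-3]  = -9

-9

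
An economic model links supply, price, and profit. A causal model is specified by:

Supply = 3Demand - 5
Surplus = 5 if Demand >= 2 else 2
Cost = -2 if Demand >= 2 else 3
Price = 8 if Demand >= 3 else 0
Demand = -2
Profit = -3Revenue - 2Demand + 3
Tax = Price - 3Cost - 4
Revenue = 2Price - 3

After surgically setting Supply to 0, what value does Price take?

Under do(Supply=0), the mechanism Supply = 3Demand - 5 is discarded; Supply is fixed at 0.
Since Price is not a descendant of the intervened variable, it is unaffected.
Price = 8 if Demand >= 3 else 0  [with Demand=-2]  = 0

0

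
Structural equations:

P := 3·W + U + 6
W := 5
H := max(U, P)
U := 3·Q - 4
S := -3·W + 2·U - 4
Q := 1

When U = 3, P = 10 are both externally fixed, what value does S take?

-13

Setting U = 3, P = 10 by intervention discards those variables' equations.
S = -3·W + 2·U - 4  [with W=5, U=3]  = -13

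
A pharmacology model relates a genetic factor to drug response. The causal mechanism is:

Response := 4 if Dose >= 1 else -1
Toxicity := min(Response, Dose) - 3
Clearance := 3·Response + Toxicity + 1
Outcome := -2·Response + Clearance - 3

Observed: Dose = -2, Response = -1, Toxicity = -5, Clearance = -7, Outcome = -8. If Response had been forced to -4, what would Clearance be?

-18

Under do(Response=-4), the mechanism Response := 4 if Dose >= 1 else -1 is discarded; Response is fixed at -4.
Toxicity = min(Response, Dose) - 3  [with Response=-4, Dose=-2]  = -7
Clearance = 3·Response + Toxicity + 1  [with Response=-4, Toxicity=-7]  = -18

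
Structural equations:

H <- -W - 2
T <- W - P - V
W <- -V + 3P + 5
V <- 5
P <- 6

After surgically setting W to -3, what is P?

Under do(W=-3), the mechanism W <- -V + 3P + 5 is discarded; W is fixed at -3.
Since P is not a descendant of the intervened variable, it is unaffected.

6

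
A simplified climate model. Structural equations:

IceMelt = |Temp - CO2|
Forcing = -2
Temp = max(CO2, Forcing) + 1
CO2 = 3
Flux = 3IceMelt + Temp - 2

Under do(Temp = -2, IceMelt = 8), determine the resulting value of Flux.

20

Setting Temp = -2, IceMelt = 8 by intervention discards those variables' equations.
Flux = 3IceMelt + Temp - 2  [with IceMelt=8, Temp=-2]  = 20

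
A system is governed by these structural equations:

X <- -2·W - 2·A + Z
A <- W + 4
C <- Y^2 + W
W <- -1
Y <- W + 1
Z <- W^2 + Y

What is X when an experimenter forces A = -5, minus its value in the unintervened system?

16

The intervention breaks the incoming arrows to A: A <- W + 4 no longer applies, and A = -5.
Y = W + 1  [with W=-1]  = 0
Z = W^2 + Y  [with W=-1, Y=0]  = 1
X = -2·W - 2·A + Z  [with W=-1, A=-5, Z=1]  = 13
Without intervention: Y = W + 1  [with W=-1]  = 0; Z = W^2 + Y  [with W=-1, Y=0]  = 1; A = W + 4  [with W=-1]  = 3; X = -2·W - 2·A + Z  [with W=-1, A=3, Z=1]  = -3.
Change = 13 − (-3) = 16.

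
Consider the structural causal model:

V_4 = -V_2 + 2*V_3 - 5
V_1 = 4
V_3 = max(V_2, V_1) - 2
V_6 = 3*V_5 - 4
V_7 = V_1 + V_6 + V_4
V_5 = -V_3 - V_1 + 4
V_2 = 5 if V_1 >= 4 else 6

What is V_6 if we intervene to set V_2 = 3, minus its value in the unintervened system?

Under do(V_2=3), the mechanism V_2 = 5 if V_1 >= 4 else 6 is discarded; V_2 is fixed at 3.
V_3 = max(V_2, V_1) - 2  [with V_2=3, V_1=4]  = 2
V_5 = -V_3 - V_1 + 4  [with V_3=2, V_1=4]  = -2
V_6 = 3*V_5 - 4  [with V_5=-2]  = -10
Without intervention: V_2 = 5 if V_1 >= 4 else 6  [with V_1=4]  = 5; V_3 = max(V_2, V_1) - 2  [with V_2=5, V_1=4]  = 3; V_5 = -V_3 - V_1 + 4  [with V_3=3, V_1=4]  = -3; V_6 = 3*V_5 - 4  [with V_5=-3]  = -13.
Change = -10 − (-13) = 3.

3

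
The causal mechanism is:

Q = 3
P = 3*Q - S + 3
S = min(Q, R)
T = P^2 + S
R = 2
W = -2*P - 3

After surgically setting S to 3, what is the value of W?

The intervention breaks the incoming arrows to S: S = min(Q, R) no longer applies, and S = 3.
P = 3*Q - S + 3  [with Q=3, S=3]  = 9
W = -2*P - 3  [with P=9]  = -21

-21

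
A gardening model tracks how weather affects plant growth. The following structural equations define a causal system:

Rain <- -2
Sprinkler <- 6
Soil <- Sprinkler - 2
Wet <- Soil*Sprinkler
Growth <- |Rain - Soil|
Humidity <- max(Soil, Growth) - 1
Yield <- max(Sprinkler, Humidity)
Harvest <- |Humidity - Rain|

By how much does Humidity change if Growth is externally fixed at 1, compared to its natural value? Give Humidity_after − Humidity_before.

The intervention breaks the incoming arrows to Growth: Growth <- |Rain - Soil| no longer applies, and Growth = 1.
Soil = Sprinkler - 2  [with Sprinkler=6]  = 4
Humidity = max(Soil, Growth) - 1  [with Soil=4, Growth=1]  = 3
Without intervention: Soil = Sprinkler - 2  [with Sprinkler=6]  = 4; Growth = |Rain - Soil|  [with Rain=-2, Soil=4]  = 6; Humidity = max(Soil, Growth) - 1  [with Soil=4, Growth=6]  = 5.
Change = 3 − 5 = -2.

-2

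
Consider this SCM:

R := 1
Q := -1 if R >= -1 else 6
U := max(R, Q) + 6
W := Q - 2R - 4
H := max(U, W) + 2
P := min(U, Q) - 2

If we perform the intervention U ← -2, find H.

0

do(U=-2) replaces the equation U := max(R, Q) + 6 with the constant U = -2.
Q = -1 if R >= -1 else 6  [with R=1]  = -1
W = Q - 2R - 4  [with Q=-1, R=1]  = -7
H = max(U, W) + 2  [with U=-2, W=-7]  = 0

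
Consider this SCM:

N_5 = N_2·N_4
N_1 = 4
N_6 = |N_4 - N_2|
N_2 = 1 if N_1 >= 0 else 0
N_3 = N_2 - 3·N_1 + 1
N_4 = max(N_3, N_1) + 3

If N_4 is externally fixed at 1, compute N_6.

0

Under do(N_4=1), the mechanism N_4 = max(N_3, N_1) + 3 is discarded; N_4 is fixed at 1.
N_2 = 1 if N_1 >= 0 else 0  [with N_1=4]  = 1
N_6 = |N_4 - N_2|  [with N_4=1, N_2=1]  = 0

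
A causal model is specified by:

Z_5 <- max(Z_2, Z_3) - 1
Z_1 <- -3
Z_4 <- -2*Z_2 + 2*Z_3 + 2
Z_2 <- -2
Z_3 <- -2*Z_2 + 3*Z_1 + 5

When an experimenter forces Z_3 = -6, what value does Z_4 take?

-6

The intervention breaks the incoming arrows to Z_3: Z_3 <- -2*Z_2 + 3*Z_1 + 5 no longer applies, and Z_3 = -6.
Z_4 = -2*Z_2 + 2*Z_3 + 2  [with Z_2=-2, Z_3=-6]  = -6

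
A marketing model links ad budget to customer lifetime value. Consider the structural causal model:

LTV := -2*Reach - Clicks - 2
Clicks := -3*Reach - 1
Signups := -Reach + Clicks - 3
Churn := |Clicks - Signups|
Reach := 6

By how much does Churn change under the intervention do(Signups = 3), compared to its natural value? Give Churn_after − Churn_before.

13

The intervention breaks the incoming arrows to Signups: Signups := -Reach + Clicks - 3 no longer applies, and Signups = 3.
Clicks = -3*Reach - 1  [with Reach=6]  = -19
Churn = |Clicks - Signups|  [with Clicks=-19, Signups=3]  = 22
Without intervention: Clicks = -3*Reach - 1  [with Reach=6]  = -19; Signups = -Reach + Clicks - 3  [with Reach=6, Clicks=-19]  = -28; Churn = |Clicks - Signups|  [with Clicks=-19, Signups=-28]  = 9.
Change = 22 − 9 = 13.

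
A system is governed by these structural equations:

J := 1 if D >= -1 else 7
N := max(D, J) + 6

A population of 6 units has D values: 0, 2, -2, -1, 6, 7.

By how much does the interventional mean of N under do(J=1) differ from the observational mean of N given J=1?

Under do(J=1), J's equation is replaced by J=1 for every unit. Per-unit N: 7, 8, 7, 7, 12, 13. Mean = 9.
E[N|J=1] averages over only the 5 units with J=1 (D = 0, 2, -1, 6, 7): N = 7, 8, 7, 12, 13, mean 9.4.
Difference = 9 − 9.4 = -0.4.

-0.4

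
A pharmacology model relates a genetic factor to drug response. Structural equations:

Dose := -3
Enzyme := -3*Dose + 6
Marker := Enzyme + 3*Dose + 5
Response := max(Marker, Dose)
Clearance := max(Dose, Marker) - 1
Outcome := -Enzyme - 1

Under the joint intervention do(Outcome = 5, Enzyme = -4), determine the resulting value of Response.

-3

Under do(Outcome = 5, Enzyme = -4), each intervened variable's structural equation is replaced by its fixed value.
Marker = Enzyme + 3*Dose + 5  [with Enzyme=-4, Dose=-3]  = -8
Response = max(Marker, Dose)  [with Marker=-8, Dose=-3]  = -3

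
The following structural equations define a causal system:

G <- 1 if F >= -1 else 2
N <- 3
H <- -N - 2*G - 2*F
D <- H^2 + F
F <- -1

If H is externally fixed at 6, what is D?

Intervening sets H = 6 and removes its equation (H <- -N - 2*G - 2*F).
D = H^2 + F  [with H=6, F=-1]  = 35

35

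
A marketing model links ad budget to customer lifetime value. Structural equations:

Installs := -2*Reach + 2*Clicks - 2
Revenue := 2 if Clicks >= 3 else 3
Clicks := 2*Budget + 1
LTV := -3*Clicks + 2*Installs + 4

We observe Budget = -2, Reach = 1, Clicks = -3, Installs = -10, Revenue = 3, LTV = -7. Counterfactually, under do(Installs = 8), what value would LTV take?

Under do(Installs=8), the mechanism Installs := -2*Reach + 2*Clicks - 2 is discarded; Installs is fixed at 8.
Clicks = 2*Budget + 1  [with Budget=-2]  = -3
LTV = -3*Clicks + 2*Installs + 4  [with Clicks=-3, Installs=8]  = 29

29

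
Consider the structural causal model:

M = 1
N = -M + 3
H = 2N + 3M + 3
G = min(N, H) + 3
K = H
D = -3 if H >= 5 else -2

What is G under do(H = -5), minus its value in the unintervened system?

-7

The intervention breaks the incoming arrows to H: H = 2N + 3M + 3 no longer applies, and H = -5.
N = -M + 3  [with M=1]  = 2
G = min(N, H) + 3  [with N=2, H=-5]  = -2
Without intervention: N = -M + 3  [with M=1]  = 2; H = 2N + 3M + 3  [with N=2, M=1]  = 10; G = min(N, H) + 3  [with N=2, H=10]  = 5.
Change = -2 − 5 = -7.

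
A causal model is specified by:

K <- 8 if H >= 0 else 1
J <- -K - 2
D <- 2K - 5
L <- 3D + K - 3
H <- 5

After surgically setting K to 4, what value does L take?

10

Under do(K=4), the mechanism K <- 8 if H >= 0 else 1 is discarded; K is fixed at 4.
D = 2K - 5  [with K=4]  = 3
L = 3D + K - 3  [with D=3, K=4]  = 10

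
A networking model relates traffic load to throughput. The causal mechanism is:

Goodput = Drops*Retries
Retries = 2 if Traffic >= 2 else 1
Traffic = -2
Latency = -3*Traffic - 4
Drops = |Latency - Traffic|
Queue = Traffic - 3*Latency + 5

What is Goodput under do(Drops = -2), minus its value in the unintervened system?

-6

Under do(Drops=-2), the mechanism Drops = |Latency - Traffic| is discarded; Drops is fixed at -2.
Retries = 2 if Traffic >= 2 else 1  [with Traffic=-2]  = 1
Goodput = Drops*Retries  [with Drops=-2, Retries=1]  = -2
Without intervention: Latency = -3*Traffic - 4  [with Traffic=-2]  = 2; Drops = |Latency - Traffic|  [with Latency=2, Traffic=-2]  = 4; Retries = 2 if Traffic >= 2 else 1  [with Traffic=-2]  = 1; Goodput = Drops*Retries  [with Drops=4, Retries=1]  = 4.
Change = -2 − 4 = -6.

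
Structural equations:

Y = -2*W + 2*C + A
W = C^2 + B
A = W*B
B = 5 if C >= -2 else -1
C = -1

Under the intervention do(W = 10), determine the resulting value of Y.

do(W=10) replaces the equation W = C^2 + B with the constant W = 10.
B = 5 if C >= -2 else -1  [with C=-1]  = 5
A = W*B  [with W=10, B=5]  = 50
Y = -2*W + 2*C + A  [with W=10, C=-1, A=50]  = 28

28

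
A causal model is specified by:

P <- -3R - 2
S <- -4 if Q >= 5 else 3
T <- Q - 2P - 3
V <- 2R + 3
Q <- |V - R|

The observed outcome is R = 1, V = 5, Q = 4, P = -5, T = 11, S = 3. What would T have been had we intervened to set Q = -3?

4

do(Q=-3) replaces the equation Q <- |V - R| with the constant Q = -3.
P = -3R - 2  [with R=1]  = -5
T = Q - 2P - 3  [with Q=-3, P=-5]  = 4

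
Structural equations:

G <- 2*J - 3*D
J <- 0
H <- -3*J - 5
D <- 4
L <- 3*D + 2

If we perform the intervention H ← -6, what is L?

14

Intervening sets H = -6 and removes its equation (H <- -3*J - 5).
No directed path runs from H to L, so L keeps its natural value.
L = 3*D + 2  [with D=4]  = 14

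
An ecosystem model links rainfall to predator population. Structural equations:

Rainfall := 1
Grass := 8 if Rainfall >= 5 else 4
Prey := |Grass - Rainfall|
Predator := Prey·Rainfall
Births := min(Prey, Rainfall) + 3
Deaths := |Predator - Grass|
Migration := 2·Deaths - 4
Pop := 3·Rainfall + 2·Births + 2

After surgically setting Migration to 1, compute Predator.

Under do(Migration=1), the mechanism Migration := 2·Deaths - 4 is discarded; Migration is fixed at 1.
Since Predator is not a descendant of the intervened variable, it is unaffected.
Grass = 8 if Rainfall >= 5 else 4  [with Rainfall=1]  = 4
Prey = |Grass - Rainfall|  [with Grass=4, Rainfall=1]  = 3
Predator = Prey·Rainfall  [with Prey=3, Rainfall=1]  = 3

3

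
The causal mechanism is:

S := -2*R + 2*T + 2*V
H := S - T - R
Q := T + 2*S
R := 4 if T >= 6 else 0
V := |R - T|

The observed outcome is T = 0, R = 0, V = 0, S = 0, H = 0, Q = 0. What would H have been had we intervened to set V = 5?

10

do(V=5) replaces the equation V := |R - T| with the constant V = 5.
R = 4 if T >= 6 else 0  [with T=0]  = 0
S = -2*R + 2*T + 2*V  [with R=0, T=0, V=5]  = 10
H = S - T - R  [with S=10, T=0, R=0]  = 10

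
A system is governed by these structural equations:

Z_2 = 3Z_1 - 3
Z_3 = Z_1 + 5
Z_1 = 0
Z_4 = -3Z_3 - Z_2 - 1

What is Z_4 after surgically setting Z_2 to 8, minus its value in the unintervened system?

-11

Under do(Z_2=8), the mechanism Z_2 = 3Z_1 - 3 is discarded; Z_2 is fixed at 8.
Z_3 = Z_1 + 5  [with Z_1=0]  = 5
Z_4 = -3Z_3 - Z_2 - 1  [with Z_3=5, Z_2=8]  = -24
Without intervention: Z_2 = 3Z_1 - 3  [with Z_1=0]  = -3; Z_3 = Z_1 + 5  [with Z_1=0]  = 5; Z_4 = -3Z_3 - Z_2 - 1  [with Z_3=5, Z_2=-3]  = -13.
Change = -24 − (-13) = -11.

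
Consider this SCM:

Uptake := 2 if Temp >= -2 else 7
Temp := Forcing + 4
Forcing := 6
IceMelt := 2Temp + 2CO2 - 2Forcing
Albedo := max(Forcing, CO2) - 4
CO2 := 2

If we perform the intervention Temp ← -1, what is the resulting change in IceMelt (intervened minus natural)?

-22

The intervention breaks the incoming arrows to Temp: Temp := Forcing + 4 no longer applies, and Temp = -1.
IceMelt = 2Temp + 2CO2 - 2Forcing  [with Temp=-1, CO2=2, Forcing=6]  = -10
Without intervention: Temp = Forcing + 4  [with Forcing=6]  = 10; IceMelt = 2Temp + 2CO2 - 2Forcing  [with Temp=10, CO2=2, Forcing=6]  = 12.
Change = -10 − 12 = -22.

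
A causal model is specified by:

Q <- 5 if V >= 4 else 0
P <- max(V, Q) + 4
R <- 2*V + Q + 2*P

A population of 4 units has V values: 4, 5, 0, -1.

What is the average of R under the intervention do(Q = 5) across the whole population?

27

The intervention sets Q=5 in all 4 units regardless of V. Recomputing R per unit gives 31, 33, 23, 21; average 27.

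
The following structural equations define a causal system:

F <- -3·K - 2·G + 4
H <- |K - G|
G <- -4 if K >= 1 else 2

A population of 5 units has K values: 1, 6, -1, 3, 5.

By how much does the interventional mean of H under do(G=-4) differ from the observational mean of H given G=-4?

-0.95

The intervention sets G=-4 in all 5 units regardless of K. Recomputing H per unit gives 5, 10, 3, 7, 9; average 6.8.
Observing G=-4 restricts to units where G's equation naturally yields -4: K ∈ {1, 6, 3, 5}. In that subpopulation H = 5, 10, 7, 9, mean 7.75.
Difference = 6.8 − 7.75 = -0.95.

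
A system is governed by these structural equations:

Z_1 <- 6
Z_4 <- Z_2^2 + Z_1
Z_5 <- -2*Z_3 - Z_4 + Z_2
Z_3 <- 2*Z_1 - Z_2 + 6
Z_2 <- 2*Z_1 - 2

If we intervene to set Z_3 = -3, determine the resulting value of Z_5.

do(Z_3=-3) replaces the equation Z_3 <- 2*Z_1 - Z_2 + 6 with the constant Z_3 = -3.
Z_2 = 2*Z_1 - 2  [with Z_1=6]  = 10
Z_4 = Z_2^2 + Z_1  [with Z_2=10, Z_1=6]  = 106
Z_5 = -2*Z_3 - Z_4 + Z_2  [with Z_3=-3, Z_4=106, Z_2=10]  = -90

-90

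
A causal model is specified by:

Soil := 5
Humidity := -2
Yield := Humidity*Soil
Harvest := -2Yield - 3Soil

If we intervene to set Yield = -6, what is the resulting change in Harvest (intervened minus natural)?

-8

The intervention breaks the incoming arrows to Yield: Yield := Humidity*Soil no longer applies, and Yield = -6.
Harvest = -2Yield - 3Soil  [with Yield=-6, Soil=5]  = -3
Without intervention: Yield = Humidity*Soil  [with Humidity=-2, Soil=5]  = -10; Harvest = -2Yield - 3Soil  [with Yield=-10, Soil=5]  = 5.
Change = -3 − 5 = -8.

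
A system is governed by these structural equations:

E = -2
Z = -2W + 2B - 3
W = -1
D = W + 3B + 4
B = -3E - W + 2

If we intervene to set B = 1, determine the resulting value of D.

6

do(B=1) replaces the equation B = -3E - W + 2 with the constant B = 1.
D = W + 3B + 4  [with W=-1, B=1]  = 6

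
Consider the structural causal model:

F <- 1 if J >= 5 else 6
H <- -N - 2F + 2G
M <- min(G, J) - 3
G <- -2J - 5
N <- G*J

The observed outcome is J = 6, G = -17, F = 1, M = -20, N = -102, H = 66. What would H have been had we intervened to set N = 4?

The intervention breaks the incoming arrows to N: N <- G*J no longer applies, and N = 4.
G = -2J - 5  [with J=6]  = -17
F = 1 if J >= 5 else 6  [with J=6]  = 1
H = -N - 2F + 2G  [with N=4, F=1, G=-17]  = -40

-40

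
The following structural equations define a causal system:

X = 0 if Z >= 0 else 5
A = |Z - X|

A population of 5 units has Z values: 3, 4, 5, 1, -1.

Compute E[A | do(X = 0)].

Under do(X=0), X's equation is replaced by X=0 for every unit. Per-unit A: 3, 4, 5, 1, 1. Mean = 2.8.

2.8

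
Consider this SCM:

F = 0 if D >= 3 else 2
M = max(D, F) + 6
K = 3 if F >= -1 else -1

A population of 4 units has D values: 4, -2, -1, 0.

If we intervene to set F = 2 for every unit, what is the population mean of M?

8.5

do(F=2) breaks F's dependence on D. With F=2 fixed, M across the units is 10, 8, 8, 8, mean 8.5.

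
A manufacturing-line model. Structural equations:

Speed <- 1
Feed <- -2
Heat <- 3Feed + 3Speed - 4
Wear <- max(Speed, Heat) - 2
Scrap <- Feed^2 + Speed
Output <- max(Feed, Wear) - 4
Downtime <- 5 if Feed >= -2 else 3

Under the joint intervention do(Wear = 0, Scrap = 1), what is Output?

The joint intervention fixes Wear = 0, Scrap = 1, removing each variable's own equation.
Output = max(Feed, Wear) - 4  [with Feed=-2, Wear=0]  = -4

-4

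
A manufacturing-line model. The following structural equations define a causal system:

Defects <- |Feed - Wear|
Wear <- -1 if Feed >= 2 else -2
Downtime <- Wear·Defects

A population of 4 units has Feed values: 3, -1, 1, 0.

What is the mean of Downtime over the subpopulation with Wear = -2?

-4

Observing Wear=-2 restricts to units where Wear's equation naturally yields -2: Feed ∈ {-1, 1, 0}. In that subpopulation Downtime = -2, -6, -4, mean -4.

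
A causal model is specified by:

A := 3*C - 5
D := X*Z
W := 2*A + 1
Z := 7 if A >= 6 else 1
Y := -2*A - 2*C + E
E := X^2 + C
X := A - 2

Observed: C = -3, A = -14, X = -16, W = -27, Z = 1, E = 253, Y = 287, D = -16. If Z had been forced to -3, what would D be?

do(Z=-3) replaces the equation Z := 7 if A >= 6 else 1 with the constant Z = -3.
A = 3*C - 5  [with C=-3]  = -14
X = A - 2  [with A=-14]  = -16
D = X*Z  [with X=-16, Z=-3]  = 48

48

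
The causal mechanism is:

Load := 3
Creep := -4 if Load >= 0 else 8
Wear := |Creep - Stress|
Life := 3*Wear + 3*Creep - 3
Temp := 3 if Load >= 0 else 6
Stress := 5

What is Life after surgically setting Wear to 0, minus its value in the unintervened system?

-27

The intervention breaks the incoming arrows to Wear: Wear := |Creep - Stress| no longer applies, and Wear = 0.
Creep = -4 if Load >= 0 else 8  [with Load=3]  = -4
Life = 3*Wear + 3*Creep - 3  [with Wear=0, Creep=-4]  = -15
Without intervention: Creep = -4 if Load >= 0 else 8  [with Load=3]  = -4; Wear = |Creep - Stress|  [with Creep=-4, Stress=5]  = 9; Life = 3*Wear + 3*Creep - 3  [with Wear=9, Creep=-4]  = 12.
Change = -15 − 12 = -27.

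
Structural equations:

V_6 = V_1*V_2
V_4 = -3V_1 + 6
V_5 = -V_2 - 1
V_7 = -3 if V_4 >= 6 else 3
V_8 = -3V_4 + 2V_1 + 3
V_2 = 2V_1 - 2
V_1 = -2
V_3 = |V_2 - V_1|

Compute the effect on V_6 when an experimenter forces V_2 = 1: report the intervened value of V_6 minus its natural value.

-14

Under do(V_2=1), the mechanism V_2 = 2V_1 - 2 is discarded; V_2 is fixed at 1.
V_6 = V_1*V_2  [with V_1=-2, V_2=1]  = -2
Without intervention: V_2 = 2V_1 - 2  [with V_1=-2]  = -6; V_6 = V_1*V_2  [with V_1=-2, V_2=-6]  = 12.
Change = -2 − 12 = -14.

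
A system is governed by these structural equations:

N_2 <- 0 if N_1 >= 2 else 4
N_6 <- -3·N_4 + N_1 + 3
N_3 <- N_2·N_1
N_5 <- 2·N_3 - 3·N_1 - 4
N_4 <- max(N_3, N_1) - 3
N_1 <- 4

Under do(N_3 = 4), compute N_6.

4

The intervention breaks the incoming arrows to N_3: N_3 <- N_2·N_1 no longer applies, and N_3 = 4.
N_4 = max(N_3, N_1) - 3  [with N_3=4, N_1=4]  = 1
N_6 = -3·N_4 + N_1 + 3  [with N_4=1, N_1=4]  = 4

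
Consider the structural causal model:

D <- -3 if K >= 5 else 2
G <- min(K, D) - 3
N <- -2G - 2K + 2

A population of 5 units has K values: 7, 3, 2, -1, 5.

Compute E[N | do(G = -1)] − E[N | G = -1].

-1.4

Under do(G=-1), G's equation is replaced by G=-1 for every unit. Per-unit N: -10, -2, 0, 6, -6. Mean = -2.4.
Conditioning on G=-1 selects the 2 unit(s) with K ∈ {3, 2}. Their N values: -2, 0. Mean = -1.
Difference = -2.4 − (-1) = -1.4.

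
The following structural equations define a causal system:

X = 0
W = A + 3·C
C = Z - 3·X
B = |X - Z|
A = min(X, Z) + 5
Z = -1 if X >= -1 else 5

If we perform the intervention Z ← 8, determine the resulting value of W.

29

Under do(Z=8), the mechanism Z = -1 if X >= -1 else 5 is discarded; Z is fixed at 8.
C = Z - 3·X  [with Z=8, X=0]  = 8
A = min(X, Z) + 5  [with X=0, Z=8]  = 5
W = A + 3·C  [with A=5, C=8]  = 29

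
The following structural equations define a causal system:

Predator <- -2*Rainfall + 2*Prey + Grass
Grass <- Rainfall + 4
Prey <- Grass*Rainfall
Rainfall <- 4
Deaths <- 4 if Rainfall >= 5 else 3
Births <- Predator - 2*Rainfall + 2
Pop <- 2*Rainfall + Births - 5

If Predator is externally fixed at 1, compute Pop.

-2

The intervention breaks the incoming arrows to Predator: Predator <- -2*Rainfall + 2*Prey + Grass no longer applies, and Predator = 1.
Births = Predator - 2*Rainfall + 2  [with Predator=1, Rainfall=4]  = -5
Pop = 2*Rainfall + Births - 5  [with Rainfall=4, Births=-5]  = -2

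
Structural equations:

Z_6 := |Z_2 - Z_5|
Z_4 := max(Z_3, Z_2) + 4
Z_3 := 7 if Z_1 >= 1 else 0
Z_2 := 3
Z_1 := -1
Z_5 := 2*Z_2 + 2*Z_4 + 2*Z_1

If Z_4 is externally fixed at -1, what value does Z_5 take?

2

Intervening sets Z_4 = -1 and removes its equation (Z_4 := max(Z_3, Z_2) + 4).
Z_5 = 2*Z_2 + 2*Z_4 + 2*Z_1  [with Z_2=3, Z_4=-1, Z_1=-1]  = 2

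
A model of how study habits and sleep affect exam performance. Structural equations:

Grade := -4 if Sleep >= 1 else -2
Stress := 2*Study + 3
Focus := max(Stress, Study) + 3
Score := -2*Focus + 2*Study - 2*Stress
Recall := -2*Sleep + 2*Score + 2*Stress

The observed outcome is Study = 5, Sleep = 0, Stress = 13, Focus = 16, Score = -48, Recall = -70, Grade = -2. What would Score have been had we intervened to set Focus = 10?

Intervening sets Focus = 10 and removes its equation (Focus := max(Stress, Study) + 3).
Stress = 2*Study + 3  [with Study=5]  = 13
Score = -2*Focus + 2*Study - 2*Stress  [with Focus=10, Study=5, Stress=13]  = -36

-36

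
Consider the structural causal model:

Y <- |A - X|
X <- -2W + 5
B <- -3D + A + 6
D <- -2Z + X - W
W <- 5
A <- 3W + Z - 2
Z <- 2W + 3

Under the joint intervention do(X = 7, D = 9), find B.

5

Under do(X = 7, D = 9), each intervened variable's structural equation is replaced by its fixed value.
Z = 2W + 3  [with W=5]  = 13
A = 3W + Z - 2  [with W=5, Z=13]  = 26
B = -3D + A + 6  [with D=9, A=26]  = 5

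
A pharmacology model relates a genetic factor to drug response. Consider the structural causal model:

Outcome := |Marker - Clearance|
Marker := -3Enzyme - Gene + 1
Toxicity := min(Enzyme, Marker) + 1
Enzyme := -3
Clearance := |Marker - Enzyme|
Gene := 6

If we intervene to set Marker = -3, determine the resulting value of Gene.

6

Under do(Marker=-3), the mechanism Marker := -3Enzyme - Gene + 1 is discarded; Marker is fixed at -3.
Gene is not downstream of the intervention, so its value is determined by the original equations.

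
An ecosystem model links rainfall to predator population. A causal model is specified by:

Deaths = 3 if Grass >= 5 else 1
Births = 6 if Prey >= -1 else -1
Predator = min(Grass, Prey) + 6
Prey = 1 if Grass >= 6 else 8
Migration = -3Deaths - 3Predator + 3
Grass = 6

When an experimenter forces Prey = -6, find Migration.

Under do(Prey=-6), the mechanism Prey = 1 if Grass >= 6 else 8 is discarded; Prey is fixed at -6.
Predator = min(Grass, Prey) + 6  [with Grass=6, Prey=-6]  = 0
Deaths = 3 if Grass >= 5 else 1  [with Grass=6]  = 3
Migration = -3Deaths - 3Predator + 3  [with Deaths=3, Predator=0]  = -6

-6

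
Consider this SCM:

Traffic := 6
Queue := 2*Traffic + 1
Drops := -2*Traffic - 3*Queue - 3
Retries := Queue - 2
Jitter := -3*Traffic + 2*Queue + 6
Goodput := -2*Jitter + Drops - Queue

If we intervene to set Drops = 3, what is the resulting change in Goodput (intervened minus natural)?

57

The intervention breaks the incoming arrows to Drops: Drops := -2*Traffic - 3*Queue - 3 no longer applies, and Drops = 3.
Queue = 2*Traffic + 1  [with Traffic=6]  = 13
Jitter = -3*Traffic + 2*Queue + 6  [with Traffic=6, Queue=13]  = 14
Goodput = -2*Jitter + Drops - Queue  [with Jitter=14, Drops=3, Queue=13]  = -38
Without intervention: Queue = 2*Traffic + 1  [with Traffic=6]  = 13; Drops = -2*Traffic - 3*Queue - 3  [with Traffic=6, Queue=13]  = -54; Jitter = -3*Traffic + 2*Queue + 6  [with Traffic=6, Queue=13]  = 14; Goodput = -2*Jitter + Drops - Queue  [with Jitter=14, Drops=-54, Queue=13]  = -95.
Change = -38 − (-95) = 57.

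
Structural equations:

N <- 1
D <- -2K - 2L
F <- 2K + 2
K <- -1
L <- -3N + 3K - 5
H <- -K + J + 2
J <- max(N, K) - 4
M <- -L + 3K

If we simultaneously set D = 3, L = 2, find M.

Under do(D = 3, L = 2), each intervened variable's structural equation is replaced by its fixed value.
M = -L + 3K  [with L=2, K=-1]  = -5

-5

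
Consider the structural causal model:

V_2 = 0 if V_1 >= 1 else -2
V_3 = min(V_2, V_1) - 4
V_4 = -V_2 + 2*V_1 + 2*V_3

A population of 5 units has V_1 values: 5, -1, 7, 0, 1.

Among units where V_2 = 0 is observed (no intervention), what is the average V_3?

-4

Observing V_2=0 restricts to units where V_2's equation naturally yields 0: V_1 ∈ {5, 7, 1}. In that subpopulation V_3 = -4, -4, -4, mean -4.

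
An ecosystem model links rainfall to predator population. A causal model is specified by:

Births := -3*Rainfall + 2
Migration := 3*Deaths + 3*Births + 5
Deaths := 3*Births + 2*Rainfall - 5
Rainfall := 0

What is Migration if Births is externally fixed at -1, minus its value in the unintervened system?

-36

Under do(Births=-1), the mechanism Births := -3*Rainfall + 2 is discarded; Births is fixed at -1.
Deaths = 3*Births + 2*Rainfall - 5  [with Births=-1, Rainfall=0]  = -8
Migration = 3*Deaths + 3*Births + 5  [with Deaths=-8, Births=-1]  = -22
Without intervention: Births = -3*Rainfall + 2  [with Rainfall=0]  = 2; Deaths = 3*Births + 2*Rainfall - 5  [with Births=2, Rainfall=0]  = 1; Migration = 3*Deaths + 3*Births + 5  [with Deaths=1, Births=2]  = 14.
Change = -22 − 14 = -36.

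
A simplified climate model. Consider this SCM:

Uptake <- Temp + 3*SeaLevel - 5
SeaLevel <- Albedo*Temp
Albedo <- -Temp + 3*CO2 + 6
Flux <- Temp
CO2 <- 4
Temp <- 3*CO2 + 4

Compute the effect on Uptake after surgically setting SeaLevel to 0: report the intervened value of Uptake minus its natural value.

-96

Under do(SeaLevel=0), the mechanism SeaLevel <- Albedo*Temp is discarded; SeaLevel is fixed at 0.
Temp = 3*CO2 + 4  [with CO2=4]  = 16
Uptake = Temp + 3*SeaLevel - 5  [with Temp=16, SeaLevel=0]  = 11
Without intervention: Temp = 3*CO2 + 4  [with CO2=4]  = 16; Albedo = -Temp + 3*CO2 + 6  [with Temp=16, CO2=4]  = 2; SeaLevel = Albedo*Temp  [with Albedo=2, Temp=16]  = 32; Uptake = Temp + 3*SeaLevel - 5  [with Temp=16, SeaLevel=32]  = 107.
Change = 11 − 107 = -96.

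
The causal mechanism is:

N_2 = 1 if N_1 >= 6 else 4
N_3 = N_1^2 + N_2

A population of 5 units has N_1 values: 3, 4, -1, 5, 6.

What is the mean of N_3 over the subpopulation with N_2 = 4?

Observing N_2=4 restricts to units where N_2's equation naturally yields 4: N_1 ∈ {3, 4, -1, 5}. In that subpopulation N_3 = 13, 20, 5, 29, mean 16.75.

16.75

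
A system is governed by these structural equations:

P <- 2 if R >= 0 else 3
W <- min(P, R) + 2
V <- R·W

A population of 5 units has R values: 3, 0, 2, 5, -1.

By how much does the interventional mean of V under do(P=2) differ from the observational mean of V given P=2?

Under do(P=2), P's equation is replaced by P=2 for every unit. Per-unit V: 12, 0, 8, 20, -1. Mean = 7.8.
Conditioning on P=2 selects the 4 unit(s) with R ∈ {3, 0, 2, 5}. Their V values: 12, 0, 8, 20. Mean = 10.
Difference = 7.8 − 10 = -2.2.

-2.2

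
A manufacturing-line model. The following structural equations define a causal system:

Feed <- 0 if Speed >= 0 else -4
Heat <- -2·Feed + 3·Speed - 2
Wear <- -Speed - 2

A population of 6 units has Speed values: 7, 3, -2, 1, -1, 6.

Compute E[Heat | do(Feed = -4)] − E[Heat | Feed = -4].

11.5

The intervention sets Feed=-4 in all 6 units regardless of Speed. Recomputing Heat per unit gives 27, 15, 0, 9, 3, 24; average 13.
Conditioning on Feed=-4 selects the 2 unit(s) with Speed ∈ {-2, -1}. Their Heat values: 0, 3. Mean = 1.5.
Difference = 13 − 1.5 = 11.5.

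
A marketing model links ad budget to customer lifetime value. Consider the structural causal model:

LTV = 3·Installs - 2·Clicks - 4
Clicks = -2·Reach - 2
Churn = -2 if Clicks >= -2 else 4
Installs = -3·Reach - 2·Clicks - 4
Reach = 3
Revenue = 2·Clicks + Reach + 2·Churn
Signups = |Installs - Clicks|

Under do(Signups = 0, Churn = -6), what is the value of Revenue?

The joint intervention fixes Signups = 0, Churn = -6, removing each variable's own equation.
Clicks = -2·Reach - 2  [with Reach=3]  = -8
Revenue = 2·Clicks + Reach + 2·Churn  [with Clicks=-8, Reach=3, Churn=-6]  = -25

-25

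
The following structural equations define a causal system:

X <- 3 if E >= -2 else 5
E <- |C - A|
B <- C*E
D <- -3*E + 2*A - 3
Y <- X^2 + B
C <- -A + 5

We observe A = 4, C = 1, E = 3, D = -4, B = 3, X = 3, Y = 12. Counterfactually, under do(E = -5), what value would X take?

5

The intervention breaks the incoming arrows to E: E <- |C - A| no longer applies, and E = -5.
X = 3 if E >= -2 else 5  [with E=-5]  = 5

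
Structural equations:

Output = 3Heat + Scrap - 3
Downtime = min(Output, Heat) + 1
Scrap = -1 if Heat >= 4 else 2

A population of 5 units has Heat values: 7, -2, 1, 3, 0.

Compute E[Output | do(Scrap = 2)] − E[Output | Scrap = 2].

Every unit gets Scrap=2 under the intervention. Output values become 20, -7, 2, 8, -1; E[Output|do(Scrap=2)] = 4.4.
Conditioning on Scrap=2 selects the 4 unit(s) with Heat ∈ {-2, 1, 3, 0}. Their Output values: -7, 2, 8, -1. Mean = 0.5.
Difference = 4.4 − 0.5 = 3.9.

3.9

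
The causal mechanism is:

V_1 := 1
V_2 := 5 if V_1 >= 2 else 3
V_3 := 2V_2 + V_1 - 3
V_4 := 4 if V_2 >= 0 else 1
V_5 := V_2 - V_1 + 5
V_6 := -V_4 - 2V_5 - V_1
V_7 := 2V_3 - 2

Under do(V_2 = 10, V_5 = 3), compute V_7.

34

The joint intervention fixes V_2 = 10, V_5 = 3, removing each variable's own equation.
V_3 = 2V_2 + V_1 - 3  [with V_2=10, V_1=1]  = 18
V_7 = 2V_3 - 2  [with V_3=18]  = 34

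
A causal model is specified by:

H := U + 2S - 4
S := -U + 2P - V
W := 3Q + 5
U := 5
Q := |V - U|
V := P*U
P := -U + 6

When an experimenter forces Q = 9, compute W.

32

Under do(Q=9), the mechanism Q := |V - U| is discarded; Q is fixed at 9.
W = 3Q + 5  [with Q=9]  = 32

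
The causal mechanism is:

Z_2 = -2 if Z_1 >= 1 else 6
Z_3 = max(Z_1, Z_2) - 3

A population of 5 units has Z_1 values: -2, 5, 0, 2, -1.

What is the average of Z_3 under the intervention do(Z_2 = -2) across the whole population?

-2.2

Under do(Z_2=-2), Z_2's equation is replaced by Z_2=-2 for every unit. Per-unit Z_3: -5, 2, -3, -1, -4. Mean = -2.2.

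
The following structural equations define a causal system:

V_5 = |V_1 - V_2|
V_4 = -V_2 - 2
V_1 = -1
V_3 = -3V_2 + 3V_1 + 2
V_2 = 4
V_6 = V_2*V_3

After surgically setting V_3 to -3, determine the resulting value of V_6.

-12

The intervention breaks the incoming arrows to V_3: V_3 = -3V_2 + 3V_1 + 2 no longer applies, and V_3 = -3.
V_6 = V_2*V_3  [with V_2=4, V_3=-3]  = -12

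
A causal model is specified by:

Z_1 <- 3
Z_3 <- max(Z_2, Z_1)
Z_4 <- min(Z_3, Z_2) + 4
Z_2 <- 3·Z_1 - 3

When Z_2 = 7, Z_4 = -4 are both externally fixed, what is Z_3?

7

The joint intervention fixes Z_2 = 7, Z_4 = -4, removing each variable's own equation.
Z_3 = max(Z_2, Z_1)  [with Z_2=7, Z_1=3]  = 7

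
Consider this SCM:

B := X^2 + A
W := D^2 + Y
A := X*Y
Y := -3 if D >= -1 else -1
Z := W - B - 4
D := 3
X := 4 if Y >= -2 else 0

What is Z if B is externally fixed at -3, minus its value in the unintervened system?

3

Intervening sets B = -3 and removes its equation (B := X^2 + A).
Y = -3 if D >= -1 else -1  [with D=3]  = -3
W = D^2 + Y  [with D=3, Y=-3]  = 6
Z = W - B - 4  [with W=6, B=-3]  = 5
Without intervention: Y = -3 if D >= -1 else -1  [with D=3]  = -3; W = D^2 + Y  [with D=3, Y=-3]  = 6; X = 4 if Y >= -2 else 0  [with Y=-3]  = 0; A = X*Y  [with X=0, Y=-3]  = 0; B = X^2 + A  [with X=0, A=0]  = 0; Z = W - B - 4  [with W=6, B=0]  = 2.
Change = 5 − 2 = 3.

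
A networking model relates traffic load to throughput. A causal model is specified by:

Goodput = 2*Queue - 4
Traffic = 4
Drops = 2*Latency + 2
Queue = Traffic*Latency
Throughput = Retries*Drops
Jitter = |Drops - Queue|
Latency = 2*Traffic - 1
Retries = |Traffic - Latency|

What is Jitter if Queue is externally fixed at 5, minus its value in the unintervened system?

-1

The intervention breaks the incoming arrows to Queue: Queue = Traffic*Latency no longer applies, and Queue = 5.
Latency = 2*Traffic - 1  [with Traffic=4]  = 7
Drops = 2*Latency + 2  [with Latency=7]  = 16
Jitter = |Drops - Queue|  [with Drops=16, Queue=5]  = 11
Without intervention: Latency = 2*Traffic - 1  [with Traffic=4]  = 7; Queue = Traffic*Latency  [with Traffic=4, Latency=7]  = 28; Drops = 2*Latency + 2  [with Latency=7]  = 16; Jitter = |Drops - Queue|  [with Drops=16, Queue=28]  = 12.
Change = 11 − 12 = -1.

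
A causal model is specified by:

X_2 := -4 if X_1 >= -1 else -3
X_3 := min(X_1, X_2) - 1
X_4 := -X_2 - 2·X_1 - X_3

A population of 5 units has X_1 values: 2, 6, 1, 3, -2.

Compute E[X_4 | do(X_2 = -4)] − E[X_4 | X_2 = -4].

The intervention sets X_2=-4 in all 5 units regardless of X_1. Recomputing X_4 per unit gives 5, -3, 7, 3, 13; average 5.
Conditioning on X_2=-4 selects the 4 unit(s) with X_1 ∈ {2, 6, 1, 3}. Their X_4 values: 5, -3, 7, 3. Mean = 3.
Difference = 5 − 3 = 2.

2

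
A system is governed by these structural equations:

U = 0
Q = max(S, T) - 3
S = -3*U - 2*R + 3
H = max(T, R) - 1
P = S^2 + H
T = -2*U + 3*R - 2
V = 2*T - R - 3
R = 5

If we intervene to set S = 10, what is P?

112

The intervention breaks the incoming arrows to S: S = -3*U - 2*R + 3 no longer applies, and S = 10.
T = -2*U + 3*R - 2  [with U=0, R=5]  = 13
H = max(T, R) - 1  [with T=13, R=5]  = 12
P = S^2 + H  [with S=10, H=12]  = 112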